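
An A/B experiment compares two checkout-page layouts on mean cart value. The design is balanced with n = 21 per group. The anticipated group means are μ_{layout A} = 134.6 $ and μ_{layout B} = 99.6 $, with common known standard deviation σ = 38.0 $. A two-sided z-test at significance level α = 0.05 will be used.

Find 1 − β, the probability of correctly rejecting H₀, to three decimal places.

Standardized effect: d = |μ_{layout A} − μ_{layout B}| / σ = |134.6 − 99.6| / 38.0 = 0.9211
Noncentrality parameter: δ = d·√(n/2) = 0.9211 × √(21/2) = 2.9846
Critical value for a two-sided test at α = 0.05: z_{α/2} = 1.960.
Power = Φ(δ − 1.960) + Φ(−δ − 1.960) = Φ(1.025) + Φ(-4.945) = 0.8472 + 0.0000 = 0.8472.

Power ≈ 0.847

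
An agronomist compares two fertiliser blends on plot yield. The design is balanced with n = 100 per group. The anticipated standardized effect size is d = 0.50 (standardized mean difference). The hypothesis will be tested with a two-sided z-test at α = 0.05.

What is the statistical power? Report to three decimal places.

Noncentrality parameter: δ = d·√(n/2) = 0.50 × √(100/2) = 3.5355
Two-sided α = 0.05 → critical value z_{0.025} = 1.960.
Power = Φ(δ − 1.960) + Φ(−δ − 1.960) = Φ(1.576) + Φ(-5.495) = 0.9424 + 0.0000 = 0.9424.

Power ≈ 0.942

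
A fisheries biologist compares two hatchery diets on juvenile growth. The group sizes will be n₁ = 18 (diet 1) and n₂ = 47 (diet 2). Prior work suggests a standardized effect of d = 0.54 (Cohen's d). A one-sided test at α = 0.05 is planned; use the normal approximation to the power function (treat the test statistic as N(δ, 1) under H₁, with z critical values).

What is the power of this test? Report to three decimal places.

Power ≈ 0.619

Noncentrality parameter: δ = d / √(1/n₁ + 1/n₂) = 0.54 / √(1/18 + 1/47) = 1.9481
Critical value for a one-sided test at α = 0.05: z_α = 1.645.
Power = Φ(δ − 1.645) = Φ(0.303) = 0.6192.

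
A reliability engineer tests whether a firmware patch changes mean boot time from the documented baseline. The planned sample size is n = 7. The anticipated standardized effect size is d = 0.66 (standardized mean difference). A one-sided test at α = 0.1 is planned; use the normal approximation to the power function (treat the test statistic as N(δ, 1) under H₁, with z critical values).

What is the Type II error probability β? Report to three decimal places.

β ≈ 0.321

Noncentrality parameter: δ = d·√n = 0.66 × √7 = 1.7462
One-sided α = 0.1 → critical value z_{0.1} = 1.282.
Power = P(Z > 1.282 − δ) = Φ(0.465) = 0.6789.
Type II error: β = 1 − power = 1 − 0.6789 = 0.3211.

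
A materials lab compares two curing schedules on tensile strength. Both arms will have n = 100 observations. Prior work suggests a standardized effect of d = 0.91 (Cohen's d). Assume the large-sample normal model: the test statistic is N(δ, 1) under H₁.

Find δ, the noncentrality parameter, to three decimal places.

δ = d·√(n/2) = 0.91 × √(100/2) = 6.4347

δ ≈ 6.435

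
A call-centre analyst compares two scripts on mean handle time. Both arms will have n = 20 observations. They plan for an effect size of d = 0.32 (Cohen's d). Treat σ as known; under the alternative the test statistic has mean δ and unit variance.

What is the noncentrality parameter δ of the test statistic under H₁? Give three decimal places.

δ = d·√(n/2) = 0.32 × √(20/2) = 1.0119

δ ≈ 1.012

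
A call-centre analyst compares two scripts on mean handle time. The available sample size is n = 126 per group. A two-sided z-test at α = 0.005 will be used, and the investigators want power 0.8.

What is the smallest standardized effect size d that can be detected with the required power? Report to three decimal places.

d ≈ 0.460

Need Φ(δ − 2.807) = 0.8, so δ = 2.807 + 0.842 = 3.649.
(Lower-tail contribution to power is negligible for δ > 0.)
δ = d·√(n/2) ⇒ d = δ/√(n/2) = 3.649/√(126/2) = 0.4597.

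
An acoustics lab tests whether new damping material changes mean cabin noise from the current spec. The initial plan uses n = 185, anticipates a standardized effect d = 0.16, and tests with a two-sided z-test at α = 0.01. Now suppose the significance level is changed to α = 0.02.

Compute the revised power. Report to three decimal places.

Power ≈ 0.440

δ = d·√n = 0.16 × √185 = 2.1762 (unchanged). New critical value: z_{0.01} = 2.326.
Revised power = Φ(δ − 2.326) + Φ(−δ − 2.326) = Φ(-0.150) + Φ(-4.503) = 0.4403 + 0.0000 = 0.4403.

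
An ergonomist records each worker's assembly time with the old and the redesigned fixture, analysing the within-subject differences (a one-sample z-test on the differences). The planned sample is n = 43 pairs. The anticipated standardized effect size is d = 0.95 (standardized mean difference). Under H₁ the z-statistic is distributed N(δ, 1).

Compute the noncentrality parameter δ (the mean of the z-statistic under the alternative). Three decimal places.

The noncentrality parameter scales effect size by the design's sample-size factor: δ = d·√n = 0.95 × √43 = 6.2296

δ ≈ 6.230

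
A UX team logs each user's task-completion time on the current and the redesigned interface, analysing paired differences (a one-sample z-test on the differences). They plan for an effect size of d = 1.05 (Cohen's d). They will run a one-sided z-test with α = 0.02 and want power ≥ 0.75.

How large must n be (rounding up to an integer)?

Set Φ(δ − 2.054) = 0.75; then δ − 2.054 = Φ⁻¹(0.75) = 0.674, giving δ = 2.728.
δ = d·√n ⇒ n = (δ/d)² = (2.728 / 1.05)² = 6.75.
Round up to the next whole unit.

n = 7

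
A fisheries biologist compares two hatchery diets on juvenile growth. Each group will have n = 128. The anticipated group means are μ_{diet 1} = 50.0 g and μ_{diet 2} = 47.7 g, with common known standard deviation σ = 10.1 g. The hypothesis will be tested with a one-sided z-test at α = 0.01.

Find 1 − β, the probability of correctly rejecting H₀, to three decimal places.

Standardized effect: d = |μ_{diet 1} − μ_{diet 2}| / σ = |50.0 − 47.7| / 10.1 = 0.2277
Noncentrality parameter: λ = d·√(n/2) = 0.2277 × √(128/2) = 1.8218
Critical value for a one-sided test at α = 0.01: z_α = 2.326.
Power = Φ(λ − 2.326) = Φ(-0.505) = 0.3069.

Power ≈ 0.307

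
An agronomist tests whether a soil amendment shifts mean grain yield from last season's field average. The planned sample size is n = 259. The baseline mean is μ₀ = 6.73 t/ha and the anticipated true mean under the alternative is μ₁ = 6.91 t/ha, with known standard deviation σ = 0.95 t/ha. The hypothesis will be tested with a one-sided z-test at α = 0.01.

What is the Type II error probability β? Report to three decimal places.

β ≈ 0.235

Standardized effect: d = |μ₁ − μ₀| / σ = |6.91 − 6.73| / 0.95 = 0.1895
Noncentrality parameter: δ = d·√n = 0.1895 × √259 = 3.0493
One-sided α = 0.01 → critical value z_{0.01} = 2.326.
Power = Φ(δ − 2.326) = Φ(0.723) = 0.7651.
Type II error: β = 1 − power = 1 − 0.7651 = 0.2349.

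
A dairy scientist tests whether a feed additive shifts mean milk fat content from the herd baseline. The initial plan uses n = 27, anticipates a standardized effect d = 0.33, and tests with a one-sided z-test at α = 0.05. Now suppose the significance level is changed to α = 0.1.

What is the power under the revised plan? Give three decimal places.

δ = d·√n = 0.33 × √27 = 1.7147 (unchanged). New critical value: z_{0.1} = 1.282.
Revised power = P(Z > 1.282 − δ) = Φ(0.433) = 0.6676.

Power ≈ 0.668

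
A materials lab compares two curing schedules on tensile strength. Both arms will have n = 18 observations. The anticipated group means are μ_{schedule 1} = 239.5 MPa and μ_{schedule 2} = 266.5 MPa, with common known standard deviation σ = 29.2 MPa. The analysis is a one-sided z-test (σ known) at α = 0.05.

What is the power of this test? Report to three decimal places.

Power ≈ 0.871

Standardized effect: d = |μ_{schedule 1} − μ_{schedule 2}| / σ = |239.5 − 266.5| / 29.2 = 0.9247
Noncentrality parameter: δ = d·√(n/2) = 0.9247 × √(18/2) = 2.7740
Critical value for a one-sided test at α = 0.05: z_α = 1.645.
Power = Φ(δ − 1.645) = Φ(1.129) = 0.8706.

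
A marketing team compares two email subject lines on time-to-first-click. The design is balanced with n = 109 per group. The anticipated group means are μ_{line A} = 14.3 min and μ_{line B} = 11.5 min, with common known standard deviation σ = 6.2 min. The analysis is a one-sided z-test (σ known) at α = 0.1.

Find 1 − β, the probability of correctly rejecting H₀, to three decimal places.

Standardized effect: d = |μ_{line A} − μ_{line B}| / σ = |14.3 − 11.5| / 6.2 = 0.4516
Noncentrality parameter: λ = d·√(n/2) = 0.4516 × √(109/2) = 3.3340
Critical value for a one-sided test at α = 0.1: z_α = 1.282.
Power = P(Z > 1.282 − λ) = Φ(2.052) = 0.9799.

Power ≈ 0.980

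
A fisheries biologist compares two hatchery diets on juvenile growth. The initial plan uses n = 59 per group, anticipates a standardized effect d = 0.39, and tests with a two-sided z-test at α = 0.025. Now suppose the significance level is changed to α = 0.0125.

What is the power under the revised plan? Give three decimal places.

Power ≈ 0.352

δ = d·√(n/2) = 0.39 × √(59/2) = 2.1182 (unchanged). New critical value: z_{0.0063} = 2.498.
Revised power = Φ(δ − 2.498) + Φ(−δ − 2.498) = Φ(-0.379) + Φ(-4.616) = 0.3522 + 0.0000 = 0.3522.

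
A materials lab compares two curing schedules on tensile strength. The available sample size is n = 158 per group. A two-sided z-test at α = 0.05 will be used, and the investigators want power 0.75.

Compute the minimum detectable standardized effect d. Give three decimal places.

d ≈ 0.296

Required noncentrality: δ = z_{0.025} + z_{0.25} = 1.960 + 0.674 = 2.634.
(The second rejection-region term Φ(−δ − z_{α/2}) is negligible and dropped.)
δ = d·√(n/2) ⇒ d = δ/√(n/2) = 2.634/√(158/2) = 0.2964.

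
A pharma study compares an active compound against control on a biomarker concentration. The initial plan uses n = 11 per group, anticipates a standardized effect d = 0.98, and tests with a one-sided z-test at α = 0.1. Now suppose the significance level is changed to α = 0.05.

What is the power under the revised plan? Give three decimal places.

Power ≈ 0.743

δ = d·√(n/2) = 0.98 × √(11/2) = 2.2983 (unchanged). New critical value: z_{0.05} = 1.645.
Revised power = Φ(δ − 1.645) = Φ(0.653) = 0.7433.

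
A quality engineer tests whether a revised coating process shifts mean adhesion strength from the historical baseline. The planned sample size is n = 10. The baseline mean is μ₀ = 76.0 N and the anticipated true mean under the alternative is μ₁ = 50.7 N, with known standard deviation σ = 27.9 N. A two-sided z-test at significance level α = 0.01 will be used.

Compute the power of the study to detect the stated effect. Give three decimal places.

Power ≈ 0.615

Standardized effect: d = |μ₁ − μ₀| / σ = |50.7 − 76.0| / 27.9 = 0.9068
Noncentrality parameter: δ = d·√n = 0.9068 × √10 = 2.8676
Two-sided α = 0.01 → critical value z_{0.005} = 2.576.
Power = Φ(δ − 2.576) + Φ(−δ − 2.576) = Φ(0.292) + Φ(-5.443) = 0.6148 + 0.0000 = 0.6148.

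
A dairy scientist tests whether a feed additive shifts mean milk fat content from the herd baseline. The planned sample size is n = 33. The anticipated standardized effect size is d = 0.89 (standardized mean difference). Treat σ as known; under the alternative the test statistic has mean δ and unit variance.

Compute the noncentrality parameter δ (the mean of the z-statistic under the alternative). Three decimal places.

δ ≈ 5.113

The noncentrality parameter scales effect size by the design's sample-size factor: δ = d·√n = 0.89 × √33 = 5.1127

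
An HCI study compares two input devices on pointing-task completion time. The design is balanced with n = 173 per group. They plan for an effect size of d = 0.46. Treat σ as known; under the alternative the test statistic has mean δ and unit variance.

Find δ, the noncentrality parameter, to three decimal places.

δ ≈ 4.278

The noncentrality parameter scales effect size by the design's sample-size factor: δ = d·√(n/2) = 0.46 × √(173/2) = 4.2782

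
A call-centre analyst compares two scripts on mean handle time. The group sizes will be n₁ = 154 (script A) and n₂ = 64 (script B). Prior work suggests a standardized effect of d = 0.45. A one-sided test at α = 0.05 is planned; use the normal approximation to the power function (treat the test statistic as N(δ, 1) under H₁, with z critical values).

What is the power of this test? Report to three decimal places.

Power ≈ 0.916

Noncentrality parameter: δ = d / √(1/n₁ + 1/n₂) = 0.45 / √(1/154 + 1/64) = 3.0258
One-sided α = 0.05 → critical value z_{0.05} = 1.645.
Power = Φ(δ − 1.645) = Φ(1.381) = 0.9163.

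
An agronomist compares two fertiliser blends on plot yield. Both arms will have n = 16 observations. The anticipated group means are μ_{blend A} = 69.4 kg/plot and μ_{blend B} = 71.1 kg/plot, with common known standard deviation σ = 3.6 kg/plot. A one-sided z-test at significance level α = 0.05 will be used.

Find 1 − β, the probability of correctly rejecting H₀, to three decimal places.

Standardized effect: d = |μ_{blend A} − μ_{blend B}| / σ = |69.4 − 71.1| / 3.6 = 0.4722
Noncentrality parameter: δ = d·√(n/2) = 0.4722 × √(16/2) = 1.3356
Critical value for a one-sided test at α = 0.05: z_α = 1.645.
Power = Φ(δ − 1.645) = Φ(-0.309) = 0.3786.

Power ≈ 0.379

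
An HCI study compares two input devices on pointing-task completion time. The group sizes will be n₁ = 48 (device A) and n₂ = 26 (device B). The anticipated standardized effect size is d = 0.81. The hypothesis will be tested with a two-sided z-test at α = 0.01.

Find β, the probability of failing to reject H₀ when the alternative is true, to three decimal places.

β ≈ 0.226

Noncentrality parameter: δ = d / √(1/n₁ + 1/n₂) = 0.81 / √(1/48 + 1/26) = 3.3264
Critical value for a two-sided test at α = 0.01: z_{α/2} = 2.576.
Power = Φ(δ − 2.576) + Φ(−δ − 2.576) = Φ(0.751) + Φ(-5.902) = 0.7735 + 0.0000 = 0.7735.
Type II error: β = 1 − power = 1 − 0.7735 = 0.2265.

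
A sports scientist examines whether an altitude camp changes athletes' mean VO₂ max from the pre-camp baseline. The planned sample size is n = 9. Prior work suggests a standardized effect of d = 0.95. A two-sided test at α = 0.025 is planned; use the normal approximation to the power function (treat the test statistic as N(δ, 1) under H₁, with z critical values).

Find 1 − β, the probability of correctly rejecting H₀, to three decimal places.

Noncentrality parameter: δ = d·√n = 0.95 × √9 = 2.8500
Critical value for a two-sided test at α = 0.025: z_{α/2} = 2.241.
Power = Φ(δ − 2.241) + Φ(−δ − 2.241) = Φ(0.609) + Φ(-5.091) = 0.7286 + 0.0000 = 0.7286.

Power ≈ 0.729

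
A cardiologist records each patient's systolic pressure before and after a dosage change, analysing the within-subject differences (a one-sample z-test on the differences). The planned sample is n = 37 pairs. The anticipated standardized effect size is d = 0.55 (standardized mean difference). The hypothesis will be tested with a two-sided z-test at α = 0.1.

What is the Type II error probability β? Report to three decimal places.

β ≈ 0.045

Noncentrality parameter: δ = d·√n = 0.55 × √37 = 3.3455
Critical value for a two-sided test at α = 0.1: z_{α/2} = 1.645.
Power = Φ(δ − 1.645) + Φ(−δ − 1.645) = Φ(1.701) + Φ(-4.990) = 0.9555 + 0.0000 = 0.9555.
Type II error: β = 1 − power = 1 − 0.9555 = 0.0445.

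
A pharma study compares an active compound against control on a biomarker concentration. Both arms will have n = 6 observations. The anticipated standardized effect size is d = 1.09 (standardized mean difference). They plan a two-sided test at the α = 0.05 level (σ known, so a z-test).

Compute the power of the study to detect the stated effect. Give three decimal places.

Power ≈ 0.471

Noncentrality parameter: δ = d·√(n/2) = 1.09 × √(6/2) = 1.8879
Critical value for a two-sided test at α = 0.05: z_{α/2} = 1.960.
Power = Φ(δ − 1.960) + Φ(−δ − 1.960) = Φ(-0.072) + Φ(-3.848) = 0.4713 + 0.0001 = 0.4713.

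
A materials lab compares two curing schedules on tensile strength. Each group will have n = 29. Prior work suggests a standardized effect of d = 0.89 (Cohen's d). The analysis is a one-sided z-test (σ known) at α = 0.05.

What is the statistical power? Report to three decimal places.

Power ≈ 0.959

Noncentrality parameter: δ = d·√(n/2) = 0.89 × √(29/2) = 3.3890
Critical value for a one-sided test at α = 0.05: z_α = 1.645.
Power = P(Z > 1.645 − δ) = Φ(1.744) = 0.9594.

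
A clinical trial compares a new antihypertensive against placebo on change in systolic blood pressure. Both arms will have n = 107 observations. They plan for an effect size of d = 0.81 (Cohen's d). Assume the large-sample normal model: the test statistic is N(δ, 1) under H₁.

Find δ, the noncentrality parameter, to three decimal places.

δ ≈ 5.925

δ = d·√(n/2) = 0.81 × √(107/2) = 5.9246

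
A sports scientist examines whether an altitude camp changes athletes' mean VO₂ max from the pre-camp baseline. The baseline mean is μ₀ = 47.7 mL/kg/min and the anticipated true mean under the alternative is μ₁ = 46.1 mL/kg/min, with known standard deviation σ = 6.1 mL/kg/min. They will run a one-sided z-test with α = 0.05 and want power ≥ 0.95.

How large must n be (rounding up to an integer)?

n = 158

Standardized effect: d = |μ₁ − μ₀| / σ = |46.1 − 47.7| / 6.1 = 0.2623
For power 0.95 need Φ(δ − z_{0.05}) = 0.95, so δ = z_{0.05} + z_{0.05} = 1.645 + 1.645 = 3.290.
δ = d·√n ⇒ n = (δ/d)² = (3.290 / 0.2623)² = 157.30.
Rounding up, n = 158.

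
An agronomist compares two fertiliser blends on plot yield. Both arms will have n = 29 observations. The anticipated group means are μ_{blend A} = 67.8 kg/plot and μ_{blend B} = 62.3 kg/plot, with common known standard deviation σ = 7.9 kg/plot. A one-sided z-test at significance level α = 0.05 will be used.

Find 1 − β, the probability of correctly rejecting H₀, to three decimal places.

Standardized effect: d = |μ_{blend A} − μ_{blend B}| / σ = |67.8 − 62.3| / 7.9 = 0.6962
Noncentrality parameter: δ = d·√(n/2) = 0.6962 × √(29/2) = 2.6511
Critical value for a one-sided test at α = 0.05: z_α = 1.645.
Power = P(Z > 1.645 − δ) = Φ(1.006) = 0.8428.

Power ≈ 0.843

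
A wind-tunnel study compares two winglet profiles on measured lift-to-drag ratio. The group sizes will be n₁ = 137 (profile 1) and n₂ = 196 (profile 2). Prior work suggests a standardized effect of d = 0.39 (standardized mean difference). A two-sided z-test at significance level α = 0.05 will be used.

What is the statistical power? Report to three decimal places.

Noncentrality parameter: δ = d / √(1/n₁ + 1/n₂) = 0.39 / √(1/137 + 1/196) = 3.5021
Critical value for a two-sided test at α = 0.05: z_{α/2} = 1.960.
Power = Φ(δ − 1.960) + Φ(−δ − 1.960) = Φ(1.542) + Φ(-5.462) = 0.9385 + 0.0000 = 0.9385.

Power ≈ 0.938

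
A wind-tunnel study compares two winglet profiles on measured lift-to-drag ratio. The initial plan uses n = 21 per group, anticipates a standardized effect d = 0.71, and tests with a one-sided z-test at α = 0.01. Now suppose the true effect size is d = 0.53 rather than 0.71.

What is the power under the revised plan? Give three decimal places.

With d = 0.53: δ = d·√(n/2) = 0.53 × √(21/2) = 1.7174. Critical value z_{0.01} = 2.326.
Revised power = P(Z > 2.326 − δ) = Φ(-0.609) = 0.2713.

Power ≈ 0.271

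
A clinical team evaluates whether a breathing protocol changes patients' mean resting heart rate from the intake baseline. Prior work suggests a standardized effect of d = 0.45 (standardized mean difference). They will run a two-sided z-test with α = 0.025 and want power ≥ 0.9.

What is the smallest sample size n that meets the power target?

n = 62

Set Φ(δ − 2.241) = 0.9; then δ − 2.241 = Φ⁻¹(0.9) = 1.282, giving δ = 3.523.
(For δ > 0 the lower-tail rejection region contributes negligibly to power, so the one-term inversion is standard.)
δ = d·√n ⇒ n = (δ/d)² = (3.523 / 0.45)² = 61.29.
Rounding up, n = 62.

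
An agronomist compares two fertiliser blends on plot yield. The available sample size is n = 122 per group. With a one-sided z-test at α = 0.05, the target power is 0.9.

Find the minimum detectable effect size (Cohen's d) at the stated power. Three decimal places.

d ≈ 0.375

Required noncentrality: δ = z_{0.05} + z_{0.10} = 1.645 + 1.282 = 2.926.
δ = d·√(n/2) ⇒ d = δ/√(n/2) = 2.926/√(122/2) = 0.3747.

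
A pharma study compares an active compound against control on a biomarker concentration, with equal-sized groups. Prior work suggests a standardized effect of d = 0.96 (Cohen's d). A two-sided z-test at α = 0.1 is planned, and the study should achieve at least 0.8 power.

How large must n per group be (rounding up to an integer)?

n = 14 per group

Set Φ(δ − 1.645) = 0.8; then δ − 1.645 = Φ⁻¹(0.8) = 0.842, giving δ = 2.486.
(The Φ(−δ − z_{α/2}) term is vanishingly small for δ > 0 and is dropped in the standard sample-size formula.)
δ = d·√(n/2) ⇒ n = 2(δ/d)² = 2 × (2.486 / 0.96)² = 13.42.
Rounding up, n = 14 per group.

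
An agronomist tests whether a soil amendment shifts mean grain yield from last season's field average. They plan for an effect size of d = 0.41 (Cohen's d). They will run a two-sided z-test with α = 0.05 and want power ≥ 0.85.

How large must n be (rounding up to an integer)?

Set Φ(δ − 1.960) = 0.85; then δ − 1.960 = Φ⁻¹(0.85) = 1.036, giving δ = 2.996.
(The Φ(−δ − z_{α/2}) term is vanishingly small for δ > 0 and is dropped in the standard sample-size formula.)
δ = d·√n ⇒ n = (δ/d)² = (2.996 / 0.41)² = 53.41.
Rounding up, n = 54.

n = 54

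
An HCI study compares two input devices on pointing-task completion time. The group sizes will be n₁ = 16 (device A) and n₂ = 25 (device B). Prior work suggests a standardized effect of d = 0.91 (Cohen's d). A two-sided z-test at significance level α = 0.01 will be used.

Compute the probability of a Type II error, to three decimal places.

Noncentrality parameter: δ = d / √(1/n₁ + 1/n₂) = 0.91 / √(1/16 + 1/25) = 2.8424
Two-sided α = 0.01 → critical value z_{0.005} = 2.576.
Power = Φ(δ − 2.576) + Φ(−δ − 2.576) = Φ(0.267) + Φ(-5.418) = 0.6051 + 0.0000 = 0.6051.
Type II error: β = 1 − power = 1 − 0.6051 = 0.3949.

β ≈ 0.395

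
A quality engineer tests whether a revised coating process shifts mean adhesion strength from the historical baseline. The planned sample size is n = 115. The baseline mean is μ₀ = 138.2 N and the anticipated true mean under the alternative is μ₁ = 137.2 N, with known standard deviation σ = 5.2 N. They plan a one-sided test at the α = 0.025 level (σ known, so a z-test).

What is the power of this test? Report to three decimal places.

Standardized effect: d = |μ₁ − μ₀| / σ = |137.2 − 138.2| / 5.2 = 0.1923
Noncentrality parameter: δ = d·√n = 0.1923 × √115 = 2.0623
Critical value for a one-sided test at α = 0.025: z_α = 1.960.
Power = P(Z > 1.960 − δ) = Φ(0.102) = 0.5407.

Power ≈ 0.541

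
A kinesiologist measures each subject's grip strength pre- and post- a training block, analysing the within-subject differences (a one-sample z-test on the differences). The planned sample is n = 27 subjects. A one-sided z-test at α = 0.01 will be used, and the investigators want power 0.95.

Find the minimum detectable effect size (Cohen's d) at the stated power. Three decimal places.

d ≈ 0.764

Need Φ(δ − 2.326) = 0.95, so δ = 2.326 + 1.645 = 3.971.
δ = d·√n ⇒ d = δ/√n = 3.971/√27 = 0.7643.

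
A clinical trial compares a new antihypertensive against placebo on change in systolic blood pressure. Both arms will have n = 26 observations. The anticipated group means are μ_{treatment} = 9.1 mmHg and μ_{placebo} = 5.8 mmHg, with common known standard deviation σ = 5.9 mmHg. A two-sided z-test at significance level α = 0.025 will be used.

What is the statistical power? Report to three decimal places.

Power ≈ 0.411

Standardized effect: d = |μ_{treatment} − μ_{placebo}| / σ = |9.1 − 5.8| / 5.9 = 0.5593
Noncentrality parameter: δ = d·√(n/2) = 0.5593 × √(26/2) = 2.0167
Two-sided α = 0.025 → critical value z_{0.0125} = 2.241.
Power = Φ(δ − 2.241) + Φ(−δ − 2.241) = Φ(-0.225) + Φ(-4.258) = 0.4111 + 0.0000 = 0.4111.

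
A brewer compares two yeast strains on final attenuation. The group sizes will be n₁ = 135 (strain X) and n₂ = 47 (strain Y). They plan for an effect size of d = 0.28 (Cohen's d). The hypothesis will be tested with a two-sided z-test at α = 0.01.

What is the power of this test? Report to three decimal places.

Power ≈ 0.178

Noncentrality parameter: δ = d / √(1/n₁ + 1/n₂) = 0.28 / √(1/135 + 1/47) = 1.6532
Critical value for a two-sided test at α = 0.01: z_{α/2} = 2.576.
Power = Φ(δ − 2.576) + Φ(−δ − 2.576) = Φ(-0.923) + Φ(-4.229) = 0.1781 + 0.0000 = 0.1781.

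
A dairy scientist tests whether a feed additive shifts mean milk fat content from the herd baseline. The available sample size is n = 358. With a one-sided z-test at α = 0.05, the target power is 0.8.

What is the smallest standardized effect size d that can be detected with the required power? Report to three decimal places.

d ≈ 0.131

Need Φ(δ − 1.645) = 0.8, so δ = 1.645 + 0.842 = 2.486.
δ = d·√n ⇒ d = δ/√n = 2.486/√358 = 0.1314.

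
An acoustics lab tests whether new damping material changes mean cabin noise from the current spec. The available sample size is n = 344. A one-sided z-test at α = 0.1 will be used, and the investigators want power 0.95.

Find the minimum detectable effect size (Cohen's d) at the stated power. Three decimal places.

Need Φ(δ − 1.282) = 0.95, so δ = 1.282 + 1.645 = 2.926.
δ = d·√n ⇒ d = δ/√n = 2.926/√344 = 0.1578.

d ≈ 0.158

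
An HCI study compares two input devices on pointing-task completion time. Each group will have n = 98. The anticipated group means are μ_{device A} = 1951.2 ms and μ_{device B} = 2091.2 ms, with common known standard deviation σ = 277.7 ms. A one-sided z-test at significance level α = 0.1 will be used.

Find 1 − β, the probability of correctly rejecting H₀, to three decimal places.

Power ≈ 0.988

Standardized effect: d = |μ_{device A} − μ_{device B}| / σ = |1951.2 − 2091.2| / 277.7 = 0.5041
Noncentrality parameter: δ = d·√(n/2) = 0.5041 × √(98/2) = 3.5290
Critical value for a one-sided test at α = 0.1: z_α = 1.282.
Power = P(Z > 1.282 − δ) = Φ(2.247) = 0.9877.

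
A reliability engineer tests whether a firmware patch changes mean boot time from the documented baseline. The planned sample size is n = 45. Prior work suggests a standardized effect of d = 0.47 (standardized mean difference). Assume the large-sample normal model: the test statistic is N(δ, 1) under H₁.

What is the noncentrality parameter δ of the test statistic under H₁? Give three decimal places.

δ ≈ 3.153

δ = d·√n = 0.47 × √45 = 3.1529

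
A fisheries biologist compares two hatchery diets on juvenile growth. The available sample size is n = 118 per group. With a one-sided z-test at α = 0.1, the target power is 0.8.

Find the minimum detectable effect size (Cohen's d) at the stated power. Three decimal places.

Need Φ(δ − 1.282) = 0.8, so δ = 1.282 + 0.842 = 2.123.
δ = d·√(n/2) ⇒ d = δ/√(n/2) = 2.123/√(118/2) = 0.2764.

d ≈ 0.276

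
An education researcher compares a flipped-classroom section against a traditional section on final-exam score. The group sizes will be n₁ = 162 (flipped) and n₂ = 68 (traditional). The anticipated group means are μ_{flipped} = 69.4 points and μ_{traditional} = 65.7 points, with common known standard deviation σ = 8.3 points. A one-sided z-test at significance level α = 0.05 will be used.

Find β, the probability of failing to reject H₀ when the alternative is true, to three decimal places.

Standardized effect: d = |μ_{flipped} − μ_{traditional}| / σ = |69.4 − 65.7| / 8.3 = 0.4458
Noncentrality parameter: δ = d / √(1/n₁ + 1/n₂) = 0.4458 / √(1/162 + 1/68) = 3.0851
One-sided α = 0.05 → critical value z_{0.05} = 1.645.
Power = Φ(δ − 1.645) = Φ(1.440) = 0.9251.
Type II error: β = 1 − power = 1 − 0.9251 = 0.0749.

β ≈ 0.075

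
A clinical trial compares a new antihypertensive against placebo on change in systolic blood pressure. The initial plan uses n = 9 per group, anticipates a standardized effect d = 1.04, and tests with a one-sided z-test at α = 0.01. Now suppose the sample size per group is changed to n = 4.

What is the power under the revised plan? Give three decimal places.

With n = 4 per group: δ = d·√(n/2) = 1.04 × √(4/2) = 1.4708. Critical value z_{0.01} = 2.326.
Revised power = P(Z > 2.326 − δ) = Φ(-0.856) = 0.1961.

Power ≈ 0.196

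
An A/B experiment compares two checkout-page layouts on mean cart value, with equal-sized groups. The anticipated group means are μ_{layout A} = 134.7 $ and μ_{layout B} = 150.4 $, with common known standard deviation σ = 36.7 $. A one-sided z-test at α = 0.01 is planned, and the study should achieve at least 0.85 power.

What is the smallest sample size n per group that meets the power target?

n = 124 per group

Standardized effect: d = |μ_{layout A} − μ_{layout B}| / σ = |134.7 − 150.4| / 36.7 = 0.4278
For power 0.85 need Φ(δ − z_{0.01}) = 0.85, so δ = z_{0.01} + z_{0.15} = 2.326 + 1.036 = 3.363.
δ = d·√(n/2) ⇒ n = 2(δ/d)² = 2 × (3.363 / 0.4278)² = 123.58.
Round up to the next whole unit.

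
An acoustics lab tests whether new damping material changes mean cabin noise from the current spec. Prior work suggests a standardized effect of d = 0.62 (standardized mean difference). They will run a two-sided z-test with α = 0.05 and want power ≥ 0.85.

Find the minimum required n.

For power 0.85 need Φ(δ − z_{0.025}) = 0.85, so δ = z_{0.025} + z_{0.15} = 1.960 + 1.036 = 2.996.
(Ignoring the negligible lower-tail rejection probability gives the usual closed-form inversion.)
δ = d·√n ⇒ n = (δ/d)² = (2.996 / 0.62)² = 23.36.
Round up to the next whole unit.

n = 24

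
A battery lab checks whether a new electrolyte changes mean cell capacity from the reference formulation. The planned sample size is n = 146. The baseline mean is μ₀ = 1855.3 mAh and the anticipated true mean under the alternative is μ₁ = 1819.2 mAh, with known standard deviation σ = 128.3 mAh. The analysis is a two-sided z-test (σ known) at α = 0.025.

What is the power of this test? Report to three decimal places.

Power ≈ 0.877

Standardized effect: d = |μ₁ − μ₀| / σ = |1819.2 − 1855.3| / 128.3 = 0.2814
Noncentrality parameter: λ = d·√n = 0.2814 × √146 = 3.3998
Critical value for a two-sided test at α = 0.025: z_{α/2} = 2.241.
Power = Φ(λ − 2.241) + Φ(−λ − 2.241) = Φ(1.158) + Φ(-5.641) = 0.8767 + 0.0000 = 0.8767.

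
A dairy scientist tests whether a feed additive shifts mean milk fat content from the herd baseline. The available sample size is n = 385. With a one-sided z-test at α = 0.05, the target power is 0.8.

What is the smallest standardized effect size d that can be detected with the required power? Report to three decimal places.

d ≈ 0.127

Need Φ(δ − 1.645) = 0.8, so δ = 1.645 + 0.842 = 2.486.
δ = d·√n ⇒ d = δ/√n = 2.486/√385 = 0.1267.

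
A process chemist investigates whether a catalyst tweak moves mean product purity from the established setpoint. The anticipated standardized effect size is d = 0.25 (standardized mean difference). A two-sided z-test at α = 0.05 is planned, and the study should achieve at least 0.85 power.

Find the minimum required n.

n = 144

Set Φ(δ − 1.960) = 0.85; then δ − 1.960 = Φ⁻¹(0.85) = 1.036, giving δ = 2.996.
(Ignoring the negligible lower-tail rejection probability gives the usual closed-form inversion.)
δ = d·√n ⇒ n = (δ/d)² = (2.996 / 0.25)² = 143.65.
Round up to the next whole unit.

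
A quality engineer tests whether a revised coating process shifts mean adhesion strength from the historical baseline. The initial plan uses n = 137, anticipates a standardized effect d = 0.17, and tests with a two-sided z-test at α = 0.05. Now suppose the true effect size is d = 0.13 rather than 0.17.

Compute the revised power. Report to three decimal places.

With d = 0.13: δ = d·√n = 0.13 × √137 = 1.5216. Critical value z_{0.025} = 1.960.
Revised power = Φ(δ − 1.960) + Φ(−δ − 1.960) = Φ(-0.438) + Φ(-3.482) = 0.3306 + 0.0002 = 0.3308.

Power ≈ 0.331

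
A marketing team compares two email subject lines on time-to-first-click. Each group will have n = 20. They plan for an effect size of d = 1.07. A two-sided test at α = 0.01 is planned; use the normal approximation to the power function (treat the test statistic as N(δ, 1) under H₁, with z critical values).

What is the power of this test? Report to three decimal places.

Power ≈ 0.790

Noncentrality parameter: λ = d·√(n/2) = 1.07 × √(20/2) = 3.3836
Critical value for a two-sided test at α = 0.01: z_{α/2} = 2.576.
Power = Φ(λ − 2.576) + Φ(−λ − 2.576) = Φ(0.808) + Φ(-5.959) = 0.7904 + 0.0000 = 0.7904.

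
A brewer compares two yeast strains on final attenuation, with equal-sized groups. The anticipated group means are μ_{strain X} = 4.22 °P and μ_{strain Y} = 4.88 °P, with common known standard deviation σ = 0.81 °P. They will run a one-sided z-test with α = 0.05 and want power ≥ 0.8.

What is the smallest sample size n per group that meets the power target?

Standardized effect: d = |μ_{strain X} − μ_{strain Y}| / σ = |4.22 − 4.88| / 0.81 = 0.8148
For power 0.8 need Φ(δ − z_{0.05}) = 0.8, so δ = z_{0.05} + z_{0.20} = 1.645 + 0.842 = 2.486.
δ = d·√(n/2) ⇒ n = 2(δ/d)² = 2 × (2.486 / 0.8148)² = 18.62.
Rounding up, n = 19 per group.

n = 19 per group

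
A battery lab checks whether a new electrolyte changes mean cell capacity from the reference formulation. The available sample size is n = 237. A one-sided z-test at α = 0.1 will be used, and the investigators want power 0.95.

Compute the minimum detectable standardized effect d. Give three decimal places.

d ≈ 0.190

Need Φ(δ − 1.282) = 0.95, so δ = 1.282 + 1.645 = 2.926.
δ = d·√n ⇒ d = δ/√n = 2.926/√237 = 0.1901.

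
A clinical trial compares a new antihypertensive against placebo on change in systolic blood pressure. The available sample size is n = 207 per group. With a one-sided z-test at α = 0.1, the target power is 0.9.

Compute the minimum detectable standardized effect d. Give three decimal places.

Required noncentrality: δ = z_{0.1} + z_{0.10} = 1.282 + 1.282 = 2.563.
δ = d·√(n/2) ⇒ d = δ/√(n/2) = 2.563/√(207/2) = 0.2519.

d ≈ 0.252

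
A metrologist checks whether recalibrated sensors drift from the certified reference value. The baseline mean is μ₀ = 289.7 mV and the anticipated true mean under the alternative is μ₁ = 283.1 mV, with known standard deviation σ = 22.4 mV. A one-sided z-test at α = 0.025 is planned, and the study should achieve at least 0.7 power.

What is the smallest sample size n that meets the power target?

n = 72

Standardized effect: d = |μ₁ − μ₀| / σ = |283.1 − 289.7| / 22.4 = 0.2946
Set Φ(δ − 1.960) = 0.7; then δ − 1.960 = Φ⁻¹(0.7) = 0.524, giving δ = 2.484.
δ = d·√n ⇒ n = (δ/d)² = (2.484 / 0.2946)² = 71.09.
Rounding up, n = 72.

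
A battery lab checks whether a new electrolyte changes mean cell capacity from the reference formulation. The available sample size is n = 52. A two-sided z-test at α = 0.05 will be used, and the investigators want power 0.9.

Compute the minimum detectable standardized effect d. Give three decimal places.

Required noncentrality: δ = z_{0.025} + z_{0.10} = 1.960 + 1.282 = 3.242.
(The second rejection-region term Φ(−δ − z_{α/2}) is negligible and dropped.)
δ = d·√n ⇒ d = δ/√n = 3.242/√52 = 0.4495.

d ≈ 0.450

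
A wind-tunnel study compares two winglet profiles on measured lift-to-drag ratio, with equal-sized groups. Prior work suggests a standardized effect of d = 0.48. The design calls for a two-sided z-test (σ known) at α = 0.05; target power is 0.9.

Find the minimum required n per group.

Set Φ(δ − 1.960) = 0.9; then δ − 1.960 = Φ⁻¹(0.9) = 1.282, giving δ = 3.242.
(Ignoring the negligible lower-tail rejection probability gives the usual closed-form inversion.)
δ = d·√(n/2) ⇒ n = 2(δ/d)² = 2 × (3.242 / 0.48)² = 91.21.
Round up to the next whole unit.

n = 92 per group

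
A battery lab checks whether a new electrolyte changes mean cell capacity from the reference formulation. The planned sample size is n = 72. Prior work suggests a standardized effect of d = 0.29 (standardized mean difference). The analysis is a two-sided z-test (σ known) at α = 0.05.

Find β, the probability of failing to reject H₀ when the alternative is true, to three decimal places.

β ≈ 0.308

Noncentrality parameter: δ = d·√n = 0.29 × √72 = 2.4607
Critical value for a two-sided test at α = 0.05: z_{α/2} = 1.960.
Power = Φ(δ − 1.960) + Φ(−δ − 1.960) = Φ(0.501) + Φ(-4.421) = 0.6917 + 0.0000 = 0.6917.
Type II error: β = 1 − power = 1 − 0.6917 = 0.3083.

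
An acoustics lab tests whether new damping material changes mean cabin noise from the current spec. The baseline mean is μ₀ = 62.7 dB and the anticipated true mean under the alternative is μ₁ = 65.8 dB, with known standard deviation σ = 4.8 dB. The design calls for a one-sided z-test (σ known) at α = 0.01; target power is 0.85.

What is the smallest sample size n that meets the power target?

Standardized effect: d = |μ₁ − μ₀| / σ = |65.8 − 62.7| / 4.8 = 0.6458
Set Φ(δ − 2.326) = 0.85; then δ − 2.326 = Φ⁻¹(0.85) = 1.036, giving δ = 3.363.
δ = d·√n ⇒ n = (δ/d)² = (3.363 / 0.6458)² = 27.11.
Rounding up, n = 28.

n = 28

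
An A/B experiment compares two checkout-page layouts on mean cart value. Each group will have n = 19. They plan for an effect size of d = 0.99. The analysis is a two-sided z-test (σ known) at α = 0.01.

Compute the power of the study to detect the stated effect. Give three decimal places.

Noncentrality parameter: δ = d·√(n/2) = 0.99 × √(19/2) = 3.0514
Two-sided α = 0.01 → critical value z_{0.005} = 2.576.
Power = Φ(δ − 2.576) + Φ(−δ − 2.576) = Φ(0.476) + Φ(-5.627) = 0.6828 + 0.0000 = 0.6828.

Power ≈ 0.683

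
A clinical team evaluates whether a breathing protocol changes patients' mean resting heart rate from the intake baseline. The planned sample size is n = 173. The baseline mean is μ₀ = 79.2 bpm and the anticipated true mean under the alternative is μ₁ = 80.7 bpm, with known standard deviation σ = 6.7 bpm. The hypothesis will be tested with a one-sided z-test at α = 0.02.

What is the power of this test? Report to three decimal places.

Power ≈ 0.814

Standardized effect: d = |μ₁ − μ₀| / σ = |80.7 − 79.2| / 6.7 = 0.2239
Noncentrality parameter: δ = d·√n = 0.2239 × √173 = 2.9447
Critical value for a one-sided test at α = 0.02: z_α = 2.054.
Power = P(Z > 2.054 − δ) = Φ(0.891) = 0.8135.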